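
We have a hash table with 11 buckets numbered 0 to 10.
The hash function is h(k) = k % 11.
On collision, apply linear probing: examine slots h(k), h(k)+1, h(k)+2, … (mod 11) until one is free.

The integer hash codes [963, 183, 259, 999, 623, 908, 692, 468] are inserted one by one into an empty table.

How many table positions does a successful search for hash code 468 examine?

963: h=6 => slot 6
183: h=7 => slot 7
259: h=6, probe 6,7,8 => slot 8
999: h=9 => slot 9
623: h=7, probe 7,8,9,10 => slot 10
908: h=6, probe 6,7,8,9,10,0 => slot 0
692: h=10, probe 10,0,1 => slot 1
468: h=6, probe 6,7,8,9,10,0,1,2 => slot 2
Table: [908, 692, 468, ∅, ∅, ∅, 963, 183, 259, 999, 623]
Lookup 468: h=6, probe 6,7,8,9,10,0,1,2 → found at 2.

8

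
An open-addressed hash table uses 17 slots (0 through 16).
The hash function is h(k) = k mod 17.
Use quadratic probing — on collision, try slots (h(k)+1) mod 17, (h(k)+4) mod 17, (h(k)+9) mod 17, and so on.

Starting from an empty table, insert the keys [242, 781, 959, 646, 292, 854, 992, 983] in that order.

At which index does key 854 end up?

Insert 242: h=4, slot 4 empty => index 4.
Insert 781: h=16, slot 16 empty => index 16.
Insert 959: h=7, slot 7 empty => index 7.
Insert 646: h=0, slot 0 empty => index 0.
Insert 292: h=3, slot 3 empty => index 3.
Insert 854: h=4, slot 4 occupied => index 5.
Insert 992: h=6, slot 6 empty => index 6.
Insert 983: h=14, slot 14 empty => index 14.
Table: [646, -, -, 292, 242, 854, 992, 959, -, -, -, -, -, -, 983, -, 781]

5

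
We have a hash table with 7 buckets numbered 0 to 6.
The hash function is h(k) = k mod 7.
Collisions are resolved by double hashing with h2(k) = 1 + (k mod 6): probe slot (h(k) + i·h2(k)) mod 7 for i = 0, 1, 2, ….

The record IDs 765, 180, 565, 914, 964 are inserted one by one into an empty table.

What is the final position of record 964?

765 hashes to 2; slot 2 is free → place at 2.
180 hashes to 5; slot 5 is free → place at 5.
565 hashes to 5, h2=2; 5 taken → place at 0.
914 hashes to 4; slot 4 is free → place at 4.
964 hashes to 5, h2=5; 5 taken → place at 3.
Table: [565, -, 765, 964, 914, 180, -]

3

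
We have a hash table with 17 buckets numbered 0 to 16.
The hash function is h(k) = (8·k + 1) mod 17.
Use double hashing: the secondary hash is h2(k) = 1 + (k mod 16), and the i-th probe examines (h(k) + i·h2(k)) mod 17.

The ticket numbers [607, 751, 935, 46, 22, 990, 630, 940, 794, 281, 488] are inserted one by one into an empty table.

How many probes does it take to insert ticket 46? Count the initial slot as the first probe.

2

Insert 607: h=12, slot 12 empty => index 12.
Insert 751: h=8, slot 8 empty => index 8.
Insert 935: h=1, slot 1 empty => index 1.
Insert 46: h=12, h2=15, slot 12 occupied => index 10.
Insert 22: h=7, slot 7 empty => index 7.
Insert 990: h=16, slot 16 empty => index 16.
Insert 630: h=9, slot 9 empty => index 9.
Insert 940: h=7, h2=13, slot 7 occupied => index 3.
Insert 794: h=12, h2=11, slot 12 occupied => index 6.
Insert 281: h=5, slot 5 empty => index 5.
Insert 488: h=12, h2=9, slot 12 occupied => index 4.
Table: [—, 935, —, 940, 488, 281, 794, 22, 751, 630, 46, —, 607, —, —, —, 990]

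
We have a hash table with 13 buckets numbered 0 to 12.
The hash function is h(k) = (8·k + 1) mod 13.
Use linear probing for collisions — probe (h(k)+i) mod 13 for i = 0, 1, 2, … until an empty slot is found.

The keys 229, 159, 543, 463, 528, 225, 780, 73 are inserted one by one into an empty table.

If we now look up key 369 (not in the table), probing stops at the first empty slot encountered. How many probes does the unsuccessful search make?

5

229 hashes to 0; slot 0 is free → place at 0.
159 hashes to 12; slot 12 is free → place at 12.
543 hashes to 3; slot 3 is free → place at 3.
463 hashes to 0; 0 taken → place at 1.
528 hashes to 0; 0,1 taken → place at 2.
225 hashes to 7; slot 7 is free → place at 7.
780 hashes to 1; 1,2,3 taken → place at 4.
73 hashes to 0; 0,1,2,3,4 taken → place at 5.
Table: [229, 463, 528, 543, 780, 73, —, 225, —, —, —, —, 159]
Lookup 369: h=2, probe 2,3,4,5,6 → slot 6 empty, not found.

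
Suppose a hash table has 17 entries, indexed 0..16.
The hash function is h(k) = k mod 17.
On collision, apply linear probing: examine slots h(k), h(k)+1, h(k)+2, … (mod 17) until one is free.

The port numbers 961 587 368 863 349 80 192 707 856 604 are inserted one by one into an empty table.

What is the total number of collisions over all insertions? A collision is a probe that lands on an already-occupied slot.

961 hashes to 9; slot 9 is free -> place at 9.
587 hashes to 9; 9 taken -> place at 10.
368 hashes to 11; slot 11 is free -> place at 11.
863 hashes to 13; slot 13 is free -> place at 13.
349 hashes to 9; 9,10,11 taken -> place at 12.
80 hashes to 12; 12,13 taken -> place at 14.
192 hashes to 5; slot 5 is free -> place at 5.
707 hashes to 10; 10,11,12,13,14 taken -> place at 15.
856 hashes to 6; slot 6 is free -> place at 6.
604 hashes to 9; 9,10,11,12,13,14,15 taken -> place at 16.
Table: [-, -, -, -, -, 192, 856, -, -, 961, 587, 368, 349, 863, 80, 707, 604]

18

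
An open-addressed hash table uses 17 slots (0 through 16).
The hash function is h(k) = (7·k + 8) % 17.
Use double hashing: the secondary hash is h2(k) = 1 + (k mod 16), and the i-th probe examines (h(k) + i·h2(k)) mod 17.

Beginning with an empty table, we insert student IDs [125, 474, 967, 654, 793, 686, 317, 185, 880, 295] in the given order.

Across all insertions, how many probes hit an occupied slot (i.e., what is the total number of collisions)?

8

125 hashes to 16; slot 16 is free -> place at 16.
474 hashes to 11; slot 11 is free -> place at 11.
967 hashes to 11, h2=8; 11 taken -> place at 2.
654 hashes to 13; slot 13 is free -> place at 13.
793 hashes to 0; slot 0 is free -> place at 0.
686 hashes to 16, h2=15; 16 taken -> place at 14.
317 hashes to 0, h2=14; 0,14,11 taken -> place at 8.
185 hashes to 11, h2=10; 11 taken -> place at 4.
880 hashes to 14, h2=1; 14 taken -> place at 15.
295 hashes to 16, h2=8; 16 taken -> place at 7.
Table: [793, ., 967, ., 185, ., ., 295, 317, ., ., 474, ., 654, 686, 880, 125]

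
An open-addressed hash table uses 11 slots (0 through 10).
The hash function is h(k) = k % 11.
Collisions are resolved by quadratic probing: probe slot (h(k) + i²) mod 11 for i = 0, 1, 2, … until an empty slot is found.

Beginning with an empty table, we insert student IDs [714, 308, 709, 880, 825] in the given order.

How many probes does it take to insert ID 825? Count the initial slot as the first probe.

714 hashes to 10; slot 10 is free => place at 10.
308 hashes to 0; slot 0 is free => place at 0.
709 hashes to 5; slot 5 is free => place at 5.
880 hashes to 0; 0 taken => place at 1.
825 hashes to 0; 0,1 taken => place at 4.
Table: [308, 880, ∅, ∅, 825, 709, ∅, ∅, ∅, ∅, 714]

3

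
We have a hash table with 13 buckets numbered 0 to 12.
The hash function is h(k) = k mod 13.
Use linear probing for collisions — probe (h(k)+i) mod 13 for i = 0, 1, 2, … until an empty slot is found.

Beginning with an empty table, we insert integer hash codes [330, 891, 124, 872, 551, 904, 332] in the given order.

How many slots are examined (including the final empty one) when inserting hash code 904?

Insert 330: h=5, slot 5 empty -> index 5.
Insert 891: h=7, slot 7 empty -> index 7.
Insert 124: h=7, slot 7 occupied -> index 8.
Insert 872: h=1, slot 1 empty -> index 1.
Insert 551: h=5, slot 5 occupied -> index 6.
Insert 904: h=7, slots 7,8 occupied -> index 9.
Insert 332: h=7, slots 7,8,9 occupied -> index 10.
Table: [_, 872, _, _, _, 330, 551, 891, 124, 904, 332, _, _]

3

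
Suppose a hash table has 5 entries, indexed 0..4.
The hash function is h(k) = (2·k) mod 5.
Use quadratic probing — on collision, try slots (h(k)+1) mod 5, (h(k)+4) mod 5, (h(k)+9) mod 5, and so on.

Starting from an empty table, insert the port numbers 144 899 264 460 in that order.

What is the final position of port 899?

144: h=3 => slot 3
899: h=3, probe 3,4 => slot 4
264: h=3, probe 3,4,2 => slot 2
460: h=0 => slot 0
Table: [460, _, 264, 144, 899]

4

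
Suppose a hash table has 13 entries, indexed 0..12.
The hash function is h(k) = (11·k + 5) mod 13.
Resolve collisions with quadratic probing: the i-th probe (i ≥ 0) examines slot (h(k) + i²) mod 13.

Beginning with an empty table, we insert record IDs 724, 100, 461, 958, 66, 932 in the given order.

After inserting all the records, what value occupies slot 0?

724

724: h=0 → slot 0
100: h=0, probe 0,1 → slot 1
461: h=6 → slot 6
958: h=0, probe 0,1,4 → slot 4
66: h=3 → slot 3
932: h=0, probe 0,1,4,9 → slot 9
Table: [724, 100, —, 66, 958, —, 461, —, —, 932, —, —, —]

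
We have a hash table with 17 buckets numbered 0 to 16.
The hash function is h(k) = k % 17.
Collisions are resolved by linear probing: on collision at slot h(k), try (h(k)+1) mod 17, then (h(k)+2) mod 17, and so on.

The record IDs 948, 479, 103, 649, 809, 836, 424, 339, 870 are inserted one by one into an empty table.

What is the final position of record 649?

Insert 948: h=13, slot 13 empty → index 13.
Insert 479: h=3, slot 3 empty → index 3.
Insert 103: h=1, slot 1 empty → index 1.
Insert 649: h=3, slot 3 occupied → index 4.
Insert 809: h=10, slot 10 empty → index 10.
Insert 836: h=3, slots 3,4 occupied → index 5.
Insert 424: h=16, slot 16 empty → index 16.
Insert 339: h=16, slot 16 occupied → index 0.
Insert 870: h=3, slots 3,4,5 occupied → index 6.
Table: [339, 103, ∅, 479, 649, 836, 870, ∅, ∅, ∅, 809, ∅, ∅, 948, ∅, ∅, 424]

4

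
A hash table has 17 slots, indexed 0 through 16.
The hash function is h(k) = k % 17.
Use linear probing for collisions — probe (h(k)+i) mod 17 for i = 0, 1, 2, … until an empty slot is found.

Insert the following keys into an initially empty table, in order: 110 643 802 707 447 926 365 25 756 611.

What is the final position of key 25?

110 hashes to 8; slot 8 is free → place at 8.
643 hashes to 14; slot 14 is free → place at 14.
802 hashes to 3; slot 3 is free → place at 3.
707 hashes to 10; slot 10 is free → place at 10.
447 hashes to 5; slot 5 is free → place at 5.
926 hashes to 8; 8 taken → place at 9.
365 hashes to 8; 8,9,10 taken → place at 11.
25 hashes to 8; 8,9,10,11 taken → place at 12.
756 hashes to 8; 8,9,10,11,12 taken → place at 13.
611 hashes to 16; slot 16 is free → place at 16.
Table: [-, -, -, 802, -, 447, -, -, 110, 926, 707, 365, 25, 756, 643, -, 611]

12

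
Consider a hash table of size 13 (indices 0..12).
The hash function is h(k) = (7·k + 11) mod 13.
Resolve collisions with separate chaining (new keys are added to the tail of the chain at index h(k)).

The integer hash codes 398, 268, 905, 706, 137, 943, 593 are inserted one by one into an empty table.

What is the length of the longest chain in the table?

398 -> bucket 2
268 -> bucket 2 (collision)
905 -> bucket 2 (collision)
706 -> bucket 0
137 -> bucket 8
943 -> bucket 8 (collision)
593 -> bucket 2 (collision)
Final buckets:
0: 706
1: —
2: 398 -> 268 -> 905 -> 593
3: —
4: —
5: —
6: —
7: —
8: 137 -> 943
9: —
10: —
11: —
12: —

4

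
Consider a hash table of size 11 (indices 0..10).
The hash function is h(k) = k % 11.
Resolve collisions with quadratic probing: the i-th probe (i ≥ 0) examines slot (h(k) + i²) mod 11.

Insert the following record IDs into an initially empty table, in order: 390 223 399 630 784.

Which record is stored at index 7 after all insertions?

Insert 390: h=5, slot 5 empty => index 5.
Insert 223: h=3, slot 3 empty => index 3.
Insert 399: h=3, slot 3 occupied => index 4.
Insert 630: h=3, slots 3,4 occupied => index 7.
Insert 784: h=3, slots 3,4,7 occupied => index 1.
Table: [_, 784, _, 223, 399, 390, _, 630, _, _, _]

630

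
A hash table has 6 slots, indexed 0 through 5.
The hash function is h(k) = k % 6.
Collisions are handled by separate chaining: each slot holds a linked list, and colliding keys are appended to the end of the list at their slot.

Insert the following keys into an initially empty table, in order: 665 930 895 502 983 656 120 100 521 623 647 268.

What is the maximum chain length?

665 → bucket 5
930 → bucket 0
895 → bucket 1
502 → bucket 4
983 → bucket 5 (collision)
656 → bucket 2
120 → bucket 0 (collision)
100 → bucket 4 (collision)
521 → bucket 5 (collision)
623 → bucket 5 (collision)
647 → bucket 5 (collision)
268 → bucket 4 (collision)
Final buckets:
0: 930 -> 120
1: 895
2: 656
3: ∅
4: 502 -> 100 -> 268
5: 665 -> 983 -> 521 -> 623 -> 647

5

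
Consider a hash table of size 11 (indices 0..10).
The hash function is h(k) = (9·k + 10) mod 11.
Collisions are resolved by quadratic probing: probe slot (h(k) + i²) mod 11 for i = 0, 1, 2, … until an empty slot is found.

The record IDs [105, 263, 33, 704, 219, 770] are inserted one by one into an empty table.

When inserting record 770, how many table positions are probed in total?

3

Insert 105: h=9, slot 9 empty → index 9.
Insert 263: h=1, slot 1 empty → index 1.
Insert 33: h=10, slot 10 empty → index 10.
Insert 704: h=10, slot 10 occupied → index 0.
Insert 219: h=1, slot 1 occupied → index 2.
Insert 770: h=10, slots 10,0 occupied → index 3.
Table: [704, 263, 219, 770, _, _, _, _, _, 105, 33]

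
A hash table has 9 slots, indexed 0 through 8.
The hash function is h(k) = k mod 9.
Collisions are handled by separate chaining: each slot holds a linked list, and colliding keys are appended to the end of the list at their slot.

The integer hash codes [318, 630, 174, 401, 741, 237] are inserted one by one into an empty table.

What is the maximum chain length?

4

318 -> bucket 3
630 -> bucket 0
174 -> bucket 3 (collision)
401 -> bucket 5
741 -> bucket 3 (collision)
237 -> bucket 3 (collision)
Final buckets:
0: 630
1: _
2: _
3: 318 -> 174 -> 741 -> 237
4: _
5: 401
6: _
7: _
8: _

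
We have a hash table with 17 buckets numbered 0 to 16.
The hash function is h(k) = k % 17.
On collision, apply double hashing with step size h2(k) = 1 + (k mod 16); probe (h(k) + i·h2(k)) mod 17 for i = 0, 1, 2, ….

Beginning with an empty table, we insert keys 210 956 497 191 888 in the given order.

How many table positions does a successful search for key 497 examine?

210: h=6 -> slot 6
956: h=4 -> slot 4
497: h=4, h2=2, probe 4,6,8 -> slot 8
191: h=4, h2=16, probe 4,3 -> slot 3
888: h=4, h2=9, probe 4,13 -> slot 13
Table: [., ., ., 191, 956, ., 210, ., 497, ., ., ., ., 888, ., ., .]
Lookup 497: h=4, h2=2, probe 4,6,8 → found at 8.

3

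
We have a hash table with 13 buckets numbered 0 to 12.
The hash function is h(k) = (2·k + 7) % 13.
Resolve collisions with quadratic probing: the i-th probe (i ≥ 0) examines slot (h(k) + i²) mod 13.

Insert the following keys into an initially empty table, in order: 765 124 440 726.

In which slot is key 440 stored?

765: h=3 -> slot 3
124: h=8 -> slot 8
440: h=3, probe 3,4 -> slot 4
726: h=3, probe 3,4,7 -> slot 7
Table: [-, -, -, 765, 440, -, -, 726, 124, -, -, -, -]

4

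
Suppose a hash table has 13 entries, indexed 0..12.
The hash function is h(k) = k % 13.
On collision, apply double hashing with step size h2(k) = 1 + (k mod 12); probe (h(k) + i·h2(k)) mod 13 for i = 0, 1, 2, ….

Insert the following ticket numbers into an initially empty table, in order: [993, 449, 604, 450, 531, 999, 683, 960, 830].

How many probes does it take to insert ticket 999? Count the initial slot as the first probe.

993: h=5 => slot 5
449: h=7 => slot 7
604: h=6 => slot 6
450: h=8 => slot 8
531: h=11 => slot 11
999: h=11, h2=4, probe 11,2 => slot 2
683: h=7, h2=12, probe 7,6,5,4 => slot 4
960: h=11, h2=1, probe 11,12 => slot 12
830: h=11, h2=3, probe 11,1 => slot 1
Table: [-, 830, 999, -, 683, 993, 604, 449, 450, -, -, 531, 960]

2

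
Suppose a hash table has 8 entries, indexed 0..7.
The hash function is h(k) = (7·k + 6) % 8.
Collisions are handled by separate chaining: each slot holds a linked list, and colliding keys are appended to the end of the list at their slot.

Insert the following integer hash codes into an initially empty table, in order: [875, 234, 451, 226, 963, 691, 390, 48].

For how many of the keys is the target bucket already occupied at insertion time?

4

Insert 875: h=3, bucket 3 empty -> new chain.
Insert 234: h=4, bucket 4 empty -> new chain.
Insert 451: h=3, bucket 3 nonempty -> append to chain.
Insert 226: h=4, bucket 4 nonempty -> append to chain.
Insert 963: h=3, bucket 3 nonempty -> append to chain.
Insert 691: h=3, bucket 3 nonempty -> append to chain.
Insert 390: h=0, bucket 0 empty -> new chain.
Insert 48: h=6, bucket 6 empty -> new chain.
Final buckets:
0: 390
1: ∅
2: ∅
3: 875 -> 451 -> 963 -> 691
4: 234 -> 226
5: ∅
6: 48
7: ∅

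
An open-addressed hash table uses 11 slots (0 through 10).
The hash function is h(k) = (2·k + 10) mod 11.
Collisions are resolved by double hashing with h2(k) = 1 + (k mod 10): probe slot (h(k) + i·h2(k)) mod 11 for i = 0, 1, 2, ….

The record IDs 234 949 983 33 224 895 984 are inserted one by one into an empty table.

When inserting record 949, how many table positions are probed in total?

2

234 hashes to 5; slot 5 is free → place at 5.
949 hashes to 5, h2=10; 5 taken → place at 4.
983 hashes to 7; slot 7 is free → place at 7.
33 hashes to 10; slot 10 is free → place at 10.
224 hashes to 7, h2=5; 7 taken → place at 1.
895 hashes to 7, h2=6; 7 taken → place at 2.
984 hashes to 9; slot 9 is free → place at 9.
Table: [_, 224, 895, _, 949, 234, _, 983, _, 984, 33]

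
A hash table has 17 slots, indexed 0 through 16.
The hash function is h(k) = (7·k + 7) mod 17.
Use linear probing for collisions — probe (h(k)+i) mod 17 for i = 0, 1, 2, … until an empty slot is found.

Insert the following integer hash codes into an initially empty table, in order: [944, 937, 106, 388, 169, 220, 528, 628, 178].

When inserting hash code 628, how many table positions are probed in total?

944: h=2 -> slot 2
937: h=4 -> slot 4
106: h=1 -> slot 1
388: h=3 -> slot 3
169: h=0 -> slot 0
220: h=0, probe 0,1,2,3,4,5 -> slot 5
528: h=14 -> slot 14
628: h=0, probe 0,1,2,3,4,5,6 -> slot 6
178: h=12 -> slot 12
Table: [169, 106, 944, 388, 937, 220, 628, —, —, —, —, —, 178, —, 528, —, —]

7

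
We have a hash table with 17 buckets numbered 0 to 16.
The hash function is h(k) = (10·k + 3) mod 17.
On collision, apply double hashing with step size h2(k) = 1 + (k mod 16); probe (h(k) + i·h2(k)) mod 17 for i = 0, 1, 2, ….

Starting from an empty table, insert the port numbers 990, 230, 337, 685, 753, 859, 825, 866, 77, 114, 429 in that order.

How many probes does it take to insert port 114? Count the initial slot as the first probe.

4

990 hashes to 9; slot 9 is free => place at 9.
230 hashes to 8; slot 8 is free => place at 8.
337 hashes to 7; slot 7 is free => place at 7.
685 hashes to 2; slot 2 is free => place at 2.
753 hashes to 2, h2=2; 2 taken => place at 4.
859 hashes to 8, h2=12; 8 taken => place at 3.
825 hashes to 8, h2=10; 8 taken => place at 1.
866 hashes to 10; slot 10 is free => place at 10.
77 hashes to 8, h2=14; 8 taken => place at 5.
114 hashes to 4, h2=3; 4,7,10 taken => place at 13.
429 hashes to 9, h2=14; 9 taken => place at 6.
Table: [—, 825, 685, 859, 753, 77, 429, 337, 230, 990, 866, —, —, 114, —, —, —]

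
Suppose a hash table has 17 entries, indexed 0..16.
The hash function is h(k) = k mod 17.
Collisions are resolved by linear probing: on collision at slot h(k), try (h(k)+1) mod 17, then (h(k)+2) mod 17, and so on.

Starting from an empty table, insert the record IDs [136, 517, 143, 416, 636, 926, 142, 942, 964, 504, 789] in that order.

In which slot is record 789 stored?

15

136 hashes to 0; slot 0 is free → place at 0.
517 hashes to 7; slot 7 is free → place at 7.
143 hashes to 7; 7 taken → place at 8.
416 hashes to 8; 8 taken → place at 9.
636 hashes to 7; 7,8,9 taken → place at 10.
926 hashes to 8; 8,9,10 taken → place at 11.
142 hashes to 6; slot 6 is free → place at 6.
942 hashes to 7; 7,8,9,10,11 taken → place at 12.
964 hashes to 12; 12 taken → place at 13.
504 hashes to 11; 11,12,13 taken → place at 14.
789 hashes to 7; 7,8,9,10,11,12,13,14 taken → place at 15.
Table: [136, -, -, -, -, -, 142, 517, 143, 416, 636, 926, 942, 964, 504, 789, -]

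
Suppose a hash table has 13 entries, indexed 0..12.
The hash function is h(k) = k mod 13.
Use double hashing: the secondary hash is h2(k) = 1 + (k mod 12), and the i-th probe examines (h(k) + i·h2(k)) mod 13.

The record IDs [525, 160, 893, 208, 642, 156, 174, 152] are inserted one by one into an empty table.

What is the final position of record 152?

525 hashes to 5; slot 5 is free => place at 5.
160 hashes to 4; slot 4 is free => place at 4.
893 hashes to 9; slot 9 is free => place at 9.
208 hashes to 0; slot 0 is free => place at 0.
642 hashes to 5, h2=7; 5 taken => place at 12.
156 hashes to 0, h2=1; 0 taken => place at 1.
174 hashes to 5, h2=7; 5,12 taken => place at 6.
152 hashes to 9, h2=9; 9,5,1 taken => place at 10.
Table: [208, 156, ., ., 160, 525, 174, ., ., 893, 152, ., 642]

10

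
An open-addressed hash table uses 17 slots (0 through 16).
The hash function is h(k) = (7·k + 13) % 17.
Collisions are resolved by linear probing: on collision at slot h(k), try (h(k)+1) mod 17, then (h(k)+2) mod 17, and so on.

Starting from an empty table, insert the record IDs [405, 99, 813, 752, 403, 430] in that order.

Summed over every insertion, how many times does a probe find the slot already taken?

405: h=9 => slot 9
99: h=9, probe 9,10 => slot 10
813: h=9, probe 9,10,11 => slot 11
752: h=7 => slot 7
403: h=12 => slot 12
430: h=14 => slot 14
Table: [-, -, -, -, -, -, -, 752, -, 405, 99, 813, 403, -, 430, -, -]

3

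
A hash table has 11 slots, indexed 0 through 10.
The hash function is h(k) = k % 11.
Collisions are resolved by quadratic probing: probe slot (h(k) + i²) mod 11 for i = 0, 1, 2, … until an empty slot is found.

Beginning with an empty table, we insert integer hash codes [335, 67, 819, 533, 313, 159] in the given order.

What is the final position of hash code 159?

335 hashes to 5; slot 5 is free -> place at 5.
67 hashes to 1; slot 1 is free -> place at 1.
819 hashes to 5; 5 taken -> place at 6.
533 hashes to 5; 5,6 taken -> place at 9.
313 hashes to 5; 5,6,9 taken -> place at 3.
159 hashes to 5; 5,6,9,3 taken -> place at 10.
Table: [∅, 67, ∅, 313, ∅, 335, 819, ∅, ∅, 533, 159]

10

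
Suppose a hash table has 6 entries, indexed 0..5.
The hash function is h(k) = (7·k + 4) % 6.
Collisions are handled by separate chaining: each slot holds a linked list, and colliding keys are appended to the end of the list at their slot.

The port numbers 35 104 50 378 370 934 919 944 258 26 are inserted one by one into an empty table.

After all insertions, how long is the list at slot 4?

Insert 35: h=3, bucket 3 empty -> new chain.
Insert 104: h=0, bucket 0 empty -> new chain.
Insert 50: h=0, bucket 0 nonempty -> append to chain.
Insert 378: h=4, bucket 4 empty -> new chain.
Insert 370: h=2, bucket 2 empty -> new chain.
Insert 934: h=2, bucket 2 nonempty -> append to chain.
Insert 919: h=5, bucket 5 empty -> new chain.
Insert 944: h=0, bucket 0 nonempty -> append to chain.
Insert 258: h=4, bucket 4 nonempty -> append to chain.
Insert 26: h=0, bucket 0 nonempty -> append to chain.
Final buckets:
0: 104 -> 50 -> 944 -> 26
1: ∅
2: 370 -> 934
3: 35
4: 378 -> 258
5: 919

2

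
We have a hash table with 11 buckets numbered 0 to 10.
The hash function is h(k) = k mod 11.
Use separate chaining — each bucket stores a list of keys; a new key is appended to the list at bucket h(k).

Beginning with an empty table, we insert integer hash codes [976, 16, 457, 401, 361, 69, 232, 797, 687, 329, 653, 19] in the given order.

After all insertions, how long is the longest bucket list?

4

976 -> bucket 8
16 -> bucket 5
457 -> bucket 6
401 -> bucket 5 (collision)
361 -> bucket 9
69 -> bucket 3
232 -> bucket 1
797 -> bucket 5 (collision)
687 -> bucket 5 (collision)
329 -> bucket 10
653 -> bucket 4
19 -> bucket 8 (collision)
Final buckets:
0: -
1: 232
2: -
3: 69
4: 653
5: 16 -> 401 -> 797 -> 687
6: 457
7: -
8: 976 -> 19
9: 361
10: 329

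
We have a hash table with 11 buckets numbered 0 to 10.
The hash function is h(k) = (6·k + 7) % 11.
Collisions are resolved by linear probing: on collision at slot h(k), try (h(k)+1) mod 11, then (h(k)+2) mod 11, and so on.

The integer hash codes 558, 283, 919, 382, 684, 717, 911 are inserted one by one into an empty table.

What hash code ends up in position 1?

283

558: h=0 => slot 0
283: h=0, probe 0,1 => slot 1
919: h=10 => slot 10
382: h=0, probe 0,1,2 => slot 2
684: h=8 => slot 8
717: h=8, probe 8,9 => slot 9
911: h=6 => slot 6
Table: [558, 283, 382, ., ., ., 911, ., 684, 717, 919]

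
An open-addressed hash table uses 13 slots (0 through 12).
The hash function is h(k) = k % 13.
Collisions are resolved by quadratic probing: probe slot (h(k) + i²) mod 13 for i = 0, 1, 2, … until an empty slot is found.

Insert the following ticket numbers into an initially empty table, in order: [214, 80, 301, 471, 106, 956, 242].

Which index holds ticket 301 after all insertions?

214 hashes to 6; slot 6 is free => place at 6.
80 hashes to 2; slot 2 is free => place at 2.
301 hashes to 2; 2 taken => place at 3.
471 hashes to 3; 3 taken => place at 4.
106 hashes to 2; 2,3,6 taken => place at 11.
956 hashes to 7; slot 7 is free => place at 7.
242 hashes to 8; slot 8 is free => place at 8.
Table: [., ., 80, 301, 471, ., 214, 956, 242, ., ., 106, .]

3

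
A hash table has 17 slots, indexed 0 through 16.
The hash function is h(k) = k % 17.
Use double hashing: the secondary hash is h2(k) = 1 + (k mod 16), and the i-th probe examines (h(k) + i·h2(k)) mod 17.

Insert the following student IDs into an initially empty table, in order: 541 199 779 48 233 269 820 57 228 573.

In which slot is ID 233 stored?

5

541 hashes to 14; slot 14 is free => place at 14.
199 hashes to 12; slot 12 is free => place at 12.
779 hashes to 14, h2=12; 14 taken => place at 9.
48 hashes to 14, h2=1; 14 taken => place at 15.
233 hashes to 12, h2=10; 12 taken => place at 5.
269 hashes to 14, h2=14; 14 taken => place at 11.
820 hashes to 4; slot 4 is free => place at 4.
57 hashes to 6; slot 6 is free => place at 6.
228 hashes to 7; slot 7 is free => place at 7.
573 hashes to 12, h2=14; 12,9,6 taken => place at 3.
Table: [., ., ., 573, 820, 233, 57, 228, ., 779, ., 269, 199, ., 541, 48, .]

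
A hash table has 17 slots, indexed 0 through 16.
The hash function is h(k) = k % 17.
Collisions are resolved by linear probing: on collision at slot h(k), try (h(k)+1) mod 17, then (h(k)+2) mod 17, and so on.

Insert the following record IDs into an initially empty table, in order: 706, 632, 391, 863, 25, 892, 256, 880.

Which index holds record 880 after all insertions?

14

706: h=9 => slot 9
632: h=3 => slot 3
391: h=0 => slot 0
863: h=13 => slot 13
25: h=8 => slot 8
892: h=8, probe 8,9,10 => slot 10
256: h=1 => slot 1
880: h=13, probe 13,14 => slot 14
Table: [391, 256, —, 632, —, —, —, —, 25, 706, 892, —, —, 863, 880, —, —]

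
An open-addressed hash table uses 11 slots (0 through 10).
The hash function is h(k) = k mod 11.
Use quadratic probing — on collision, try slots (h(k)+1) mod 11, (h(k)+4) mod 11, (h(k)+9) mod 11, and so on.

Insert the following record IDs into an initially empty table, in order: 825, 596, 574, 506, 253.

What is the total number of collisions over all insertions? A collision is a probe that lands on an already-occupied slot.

4

Insert 825: h=0, slot 0 empty -> index 0.
Insert 596: h=2, slot 2 empty -> index 2.
Insert 574: h=2, slot 2 occupied -> index 3.
Insert 506: h=0, slot 0 occupied -> index 1.
Insert 253: h=0, slots 0,1 occupied -> index 4.
Table: [825, 506, 596, 574, 253, _, _, _, _, _, _]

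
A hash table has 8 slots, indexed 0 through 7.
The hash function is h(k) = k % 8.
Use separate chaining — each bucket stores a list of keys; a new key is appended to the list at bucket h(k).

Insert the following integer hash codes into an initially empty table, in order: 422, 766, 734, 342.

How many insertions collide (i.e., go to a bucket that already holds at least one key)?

Insert 422: h=6, bucket 6 empty -> new chain.
Insert 766: h=6, bucket 6 nonempty -> append to chain.
Insert 734: h=6, bucket 6 nonempty -> append to chain.
Insert 342: h=6, bucket 6 nonempty -> append to chain.
Final buckets:
0: -
1: -
2: -
3: -
4: -
5: -
6: 422 -> 766 -> 734 -> 342
7: -

3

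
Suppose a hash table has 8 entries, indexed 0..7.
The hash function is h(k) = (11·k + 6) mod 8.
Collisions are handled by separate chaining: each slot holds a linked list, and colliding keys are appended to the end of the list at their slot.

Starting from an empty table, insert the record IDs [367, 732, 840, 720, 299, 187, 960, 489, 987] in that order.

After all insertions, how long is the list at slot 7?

Insert 367: h=3, bucket 3 empty → new chain.
Insert 732: h=2, bucket 2 empty → new chain.
Insert 840: h=6, bucket 6 empty → new chain.
Insert 720: h=6, bucket 6 nonempty → append to chain.
Insert 299: h=7, bucket 7 empty → new chain.
Insert 187: h=7, bucket 7 nonempty → append to chain.
Insert 960: h=6, bucket 6 nonempty → append to chain.
Insert 489: h=1, bucket 1 empty → new chain.
Insert 987: h=7, bucket 7 nonempty → append to chain.
Final buckets:
0: -
1: 489
2: 732
3: 367
4: -
5: -
6: 840 -> 720 -> 960
7: 299 -> 187 -> 987

3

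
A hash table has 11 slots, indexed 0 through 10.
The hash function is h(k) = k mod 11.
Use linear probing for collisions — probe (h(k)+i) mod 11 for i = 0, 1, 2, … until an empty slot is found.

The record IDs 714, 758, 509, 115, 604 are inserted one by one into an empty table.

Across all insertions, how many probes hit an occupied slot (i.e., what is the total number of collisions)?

3

714 hashes to 10; slot 10 is free → place at 10.
758 hashes to 10; 10 taken → place at 0.
509 hashes to 3; slot 3 is free → place at 3.
115 hashes to 5; slot 5 is free → place at 5.
604 hashes to 10; 10,0 taken → place at 1.
Table: [758, 604, _, 509, _, 115, _, _, _, _, 714]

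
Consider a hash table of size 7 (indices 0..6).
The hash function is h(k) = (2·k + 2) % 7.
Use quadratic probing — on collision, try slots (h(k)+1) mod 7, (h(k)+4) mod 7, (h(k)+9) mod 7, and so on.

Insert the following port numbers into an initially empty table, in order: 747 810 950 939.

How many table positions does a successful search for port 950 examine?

3

Insert 747: h=5, slot 5 empty => index 5.
Insert 810: h=5, slot 5 occupied => index 6.
Insert 950: h=5, slots 5,6 occupied => index 2.
Insert 939: h=4, slot 4 empty => index 4.
Table: [_, _, 950, _, 939, 747, 810]
Lookup 950: h=5, probe 5,6,2 → found at 2.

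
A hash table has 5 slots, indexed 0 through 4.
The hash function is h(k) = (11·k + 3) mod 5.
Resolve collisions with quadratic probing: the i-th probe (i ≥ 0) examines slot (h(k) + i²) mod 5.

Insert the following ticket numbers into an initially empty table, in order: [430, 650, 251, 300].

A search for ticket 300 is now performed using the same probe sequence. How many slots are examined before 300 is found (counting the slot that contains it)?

3

430 hashes to 3; slot 3 is free → place at 3.
650 hashes to 3; 3 taken → place at 4.
251 hashes to 4; 4 taken → place at 0.
300 hashes to 3; 3,4 taken → place at 2.
Table: [251, ., 300, 430, 650]
Lookup 300: h=3, probe 3,4,2 → found at 2.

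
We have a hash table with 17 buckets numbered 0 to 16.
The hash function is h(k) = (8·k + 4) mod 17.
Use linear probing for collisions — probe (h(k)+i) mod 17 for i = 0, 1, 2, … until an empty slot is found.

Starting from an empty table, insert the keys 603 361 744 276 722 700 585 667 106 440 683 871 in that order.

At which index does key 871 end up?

8

603: h=0 => slot 0
361: h=2 => slot 2
744: h=6 => slot 6
276: h=2, probe 2,3 => slot 3
722: h=0, probe 0,1 => slot 1
700: h=11 => slot 11
585: h=9 => slot 9
667: h=2, probe 2,3,4 => slot 4
106: h=2, probe 2,3,4,5 => slot 5
440: h=5, probe 5,6,7 => slot 7
683: h=11, probe 11,12 => slot 12
871: h=2, probe 2,3,4,5,6,7,8 => slot 8
Table: [603, 722, 361, 276, 667, 106, 744, 440, 871, 585, ∅, 700, 683, ∅, ∅, ∅, ∅]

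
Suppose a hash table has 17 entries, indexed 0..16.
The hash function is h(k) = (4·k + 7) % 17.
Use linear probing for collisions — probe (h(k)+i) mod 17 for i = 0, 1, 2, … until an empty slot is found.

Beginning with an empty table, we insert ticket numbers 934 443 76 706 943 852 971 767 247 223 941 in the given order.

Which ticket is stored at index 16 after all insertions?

971

934 hashes to 3; slot 3 is free => place at 3.
443 hashes to 11; slot 11 is free => place at 11.
76 hashes to 5; slot 5 is free => place at 5.
706 hashes to 9; slot 9 is free => place at 9.
943 hashes to 5; 5 taken => place at 6.
852 hashes to 15; slot 15 is free => place at 15.
971 hashes to 15; 15 taken => place at 16.
767 hashes to 15; 15,16 taken => place at 0.
247 hashes to 9; 9 taken => place at 10.
223 hashes to 15; 15,16,0 taken => place at 1.
941 hashes to 14; slot 14 is free => place at 14.
Table: [767, 223, ∅, 934, ∅, 76, 943, ∅, ∅, 706, 247, 443, ∅, ∅, 941, 852, 971]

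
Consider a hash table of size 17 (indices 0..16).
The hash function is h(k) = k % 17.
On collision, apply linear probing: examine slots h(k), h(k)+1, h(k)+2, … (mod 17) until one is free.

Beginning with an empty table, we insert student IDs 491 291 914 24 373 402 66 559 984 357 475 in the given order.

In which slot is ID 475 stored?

5

491 hashes to 15; slot 15 is free -> place at 15.
291 hashes to 2; slot 2 is free -> place at 2.
914 hashes to 13; slot 13 is free -> place at 13.
24 hashes to 7; slot 7 is free -> place at 7.
373 hashes to 16; slot 16 is free -> place at 16.
402 hashes to 11; slot 11 is free -> place at 11.
66 hashes to 15; 15,16 taken -> place at 0.
559 hashes to 15; 15,16,0 taken -> place at 1.
984 hashes to 15; 15,16,0,1,2 taken -> place at 3.
357 hashes to 0; 0,1,2,3 taken -> place at 4.
475 hashes to 16; 16,0,1,2,3,4 taken -> place at 5.
Table: [66, 559, 291, 984, 357, 475, _, 24, _, _, _, 402, _, 914, _, 491, 373]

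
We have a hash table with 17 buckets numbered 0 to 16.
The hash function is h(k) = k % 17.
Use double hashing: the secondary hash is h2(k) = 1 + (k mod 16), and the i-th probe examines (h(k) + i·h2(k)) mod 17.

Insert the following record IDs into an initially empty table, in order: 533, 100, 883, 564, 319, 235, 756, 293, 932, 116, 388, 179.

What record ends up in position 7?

533 hashes to 6; slot 6 is free => place at 6.
100 hashes to 15; slot 15 is free => place at 15.
883 hashes to 16; slot 16 is free => place at 16.
564 hashes to 3; slot 3 is free => place at 3.
319 hashes to 13; slot 13 is free => place at 13.
235 hashes to 14; slot 14 is free => place at 14.
756 hashes to 8; slot 8 is free => place at 8.
293 hashes to 4; slot 4 is free => place at 4.
932 hashes to 14, h2=5; 14 taken => place at 2.
116 hashes to 14, h2=5; 14,2 taken => place at 7.
388 hashes to 14, h2=5; 14,2,7 taken => place at 12.
179 hashes to 9; slot 9 is free => place at 9.
Table: [-, -, 932, 564, 293, -, 533, 116, 756, 179, -, -, 388, 319, 235, 100, 883]

116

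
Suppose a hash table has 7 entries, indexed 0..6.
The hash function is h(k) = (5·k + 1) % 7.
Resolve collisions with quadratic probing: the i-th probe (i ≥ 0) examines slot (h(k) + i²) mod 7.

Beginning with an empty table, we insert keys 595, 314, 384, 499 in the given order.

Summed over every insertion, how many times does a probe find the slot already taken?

595: h=1 -> slot 1
314: h=3 -> slot 3
384: h=3, probe 3,4 -> slot 4
499: h=4, probe 4,5 -> slot 5
Table: [∅, 595, ∅, 314, 384, 499, ∅]

2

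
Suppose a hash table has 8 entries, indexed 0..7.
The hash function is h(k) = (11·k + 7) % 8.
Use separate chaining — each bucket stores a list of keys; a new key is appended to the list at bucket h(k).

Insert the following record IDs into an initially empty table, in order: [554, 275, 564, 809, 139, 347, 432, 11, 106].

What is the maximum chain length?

554 -> bucket 5
275 -> bucket 0
564 -> bucket 3
809 -> bucket 2
139 -> bucket 0 (collision)
347 -> bucket 0 (collision)
432 -> bucket 7
11 -> bucket 0 (collision)
106 -> bucket 5 (collision)
Final buckets:
0: 275 -> 139 -> 347 -> 11
1: ∅
2: 809
3: 564
4: ∅
5: 554 -> 106
6: ∅
7: 432

4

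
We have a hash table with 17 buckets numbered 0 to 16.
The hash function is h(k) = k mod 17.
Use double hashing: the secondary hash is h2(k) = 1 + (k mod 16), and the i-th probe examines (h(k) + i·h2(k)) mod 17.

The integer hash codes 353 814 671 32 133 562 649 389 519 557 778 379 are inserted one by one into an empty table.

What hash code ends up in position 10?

Insert 353: h=13, slot 13 empty => index 13.
Insert 814: h=15, slot 15 empty => index 15.
Insert 671: h=8, slot 8 empty => index 8.
Insert 32: h=15, h2=1, slot 15 occupied => index 16.
Insert 133: h=14, slot 14 empty => index 14.
Insert 562: h=1, slot 1 empty => index 1.
Insert 649: h=3, slot 3 empty => index 3.
Insert 389: h=15, h2=6, slot 15 occupied => index 4.
Insert 519: h=9, slot 9 empty => index 9.
Insert 557: h=13, h2=14, slot 13 occupied => index 10.
Insert 778: h=13, h2=11, slot 13 occupied => index 7.
Insert 379: h=5, slot 5 empty => index 5.
Table: [_, 562, _, 649, 389, 379, _, 778, 671, 519, 557, _, _, 353, 133, 814, 32]

557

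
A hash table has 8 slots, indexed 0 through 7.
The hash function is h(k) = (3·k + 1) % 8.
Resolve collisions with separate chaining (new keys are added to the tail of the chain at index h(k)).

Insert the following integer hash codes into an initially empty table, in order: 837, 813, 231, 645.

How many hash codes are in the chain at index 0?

Insert 837: h=0, bucket 0 empty -> new chain.
Insert 813: h=0, bucket 0 nonempty -> append to chain.
Insert 231: h=6, bucket 6 empty -> new chain.
Insert 645: h=0, bucket 0 nonempty -> append to chain.
Final buckets:
0: 837 -> 813 -> 645
1: .
2: .
3: .
4: .
5: .
6: 231
7: .

3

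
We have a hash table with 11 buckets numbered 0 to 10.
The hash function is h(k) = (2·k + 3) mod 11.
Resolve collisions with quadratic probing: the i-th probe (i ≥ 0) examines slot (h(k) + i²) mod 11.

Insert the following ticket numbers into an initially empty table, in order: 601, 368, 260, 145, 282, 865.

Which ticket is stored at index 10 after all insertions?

601: h=6 -> slot 6
368: h=2 -> slot 2
260: h=6, probe 6,7 -> slot 7
145: h=7, probe 7,8 -> slot 8
282: h=6, probe 6,7,10 -> slot 10
865: h=6, probe 6,7,10,4 -> slot 4
Table: [∅, ∅, 368, ∅, 865, ∅, 601, 260, 145, ∅, 282]

282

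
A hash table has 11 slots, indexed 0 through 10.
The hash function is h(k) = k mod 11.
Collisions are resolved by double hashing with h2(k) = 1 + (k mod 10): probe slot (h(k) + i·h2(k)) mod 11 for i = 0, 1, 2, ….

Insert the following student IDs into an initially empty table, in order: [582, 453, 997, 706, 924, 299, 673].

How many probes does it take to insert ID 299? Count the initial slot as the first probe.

582: h=10 => slot 10
453: h=2 => slot 2
997: h=7 => slot 7
706: h=2, h2=7, probe 2,9 => slot 9
924: h=0 => slot 0
299: h=2, h2=10, probe 2,1 => slot 1
673: h=2, h2=4, probe 2,6 => slot 6
Table: [924, 299, 453, ∅, ∅, ∅, 673, 997, ∅, 706, 582]

2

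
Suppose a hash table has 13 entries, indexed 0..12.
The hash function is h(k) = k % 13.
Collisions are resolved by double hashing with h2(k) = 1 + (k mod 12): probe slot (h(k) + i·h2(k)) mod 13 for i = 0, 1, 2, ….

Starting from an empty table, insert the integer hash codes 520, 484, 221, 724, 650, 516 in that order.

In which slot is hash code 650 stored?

12

520 hashes to 0; slot 0 is free -> place at 0.
484 hashes to 3; slot 3 is free -> place at 3.
221 hashes to 0, h2=6; 0 taken -> place at 6.
724 hashes to 9; slot 9 is free -> place at 9.
650 hashes to 0, h2=3; 0,3,6,9 taken -> place at 12.
516 hashes to 9, h2=1; 9 taken -> place at 10.
Table: [520, -, -, 484, -, -, 221, -, -, 724, 516, -, 650]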